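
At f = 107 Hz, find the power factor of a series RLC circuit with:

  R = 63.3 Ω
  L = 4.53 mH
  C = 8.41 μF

Step 1 — Angular frequency: ω = 2π·f = 2π·107 = 672.3 rad/s.
Step 2 — Component impedances:
  R: Z = R = 63.3 Ω
  L: Z = jωL = j·672.3·0.00453 = 0 + j3.046 Ω
  C: Z = 1/(jωC) = -j/(ω·C) = 0 - j176.9 Ω
Step 3 — Series combination: Z_total = R + L + C = 63.3 - j173.8 Ω = 185∠-70.0° Ω.
Step 4 — Power factor: PF = cos(φ) = Re(Z)/|Z| = 63.3/185 = 0.3422.
Step 5 — Type: Im(Z) = -173.8 ⇒ leading (phase φ = -70.0°).

PF = 0.3422 (leading, φ = -70.0°)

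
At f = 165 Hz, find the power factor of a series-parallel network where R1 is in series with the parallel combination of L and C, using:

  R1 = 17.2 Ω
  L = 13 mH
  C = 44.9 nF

Step 1 — Angular frequency: ω = 2π·f = 2π·165 = 1037 rad/s.
Step 2 — Component impedances:
  R1: Z = R = 17.2 Ω
  L: Z = jωL = j·1037·0.013 = 0 + j13.48 Ω
  C: Z = 1/(jωC) = -j/(ω·C) = 0 - j2.148e+04 Ω
Step 3 — Parallel branch: L || C = 1/(1/L + 1/C) = 0 + j13.49 Ω.
Step 4 — Series with R1: Z_total = R1 + (L || C) = 17.2 + j13.49 Ω = 21.86∠38.1° Ω.
Step 5 — Power factor: PF = cos(φ) = Re(Z)/|Z| = 17.2/21.857 = 0.7869.
Step 6 — Type: Im(Z) = 13.49 ⇒ lagging (phase φ = 38.1°).

PF = 0.7869 (lagging, φ = 38.1°)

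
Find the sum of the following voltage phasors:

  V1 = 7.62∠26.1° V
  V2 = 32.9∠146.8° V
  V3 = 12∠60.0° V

Step 1 — Convert each phasor to rectangular form:
  V1 = 7.62·(cos(26.1°) + j·sin(26.1°)) = 6.843 + j3.352 V
  V2 = 32.9·(cos(146.8°) + j·sin(146.8°)) = -27.53 + j18.01 V
  V3 = 12·(cos(60.0°) + j·sin(60.0°)) = 6 + j10.39 V
Step 2 — Sum components: V_total = -14.69 + j31.76 V.
Step 3 — Convert to polar: |V_total| = 34.99 V, ∠V_total = 114.8°.

V_total = 34.99∠114.8° V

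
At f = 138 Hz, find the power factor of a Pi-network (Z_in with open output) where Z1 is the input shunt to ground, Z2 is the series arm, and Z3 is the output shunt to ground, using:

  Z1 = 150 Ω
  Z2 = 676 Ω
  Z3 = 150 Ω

Step 1 — Angular frequency: ω = 2π·f = 2π·138 = 867.1 rad/s.
Step 2 — Component impedances:
  Z1: Z = R = 150 Ω
  Z2: Z = R = 676 Ω
  Z3: Z = R = 150 Ω
Step 3 — With open output, the series arm Z2 and the output shunt Z3 appear in series to ground: Z2 + Z3 = 826 Ω.
Step 4 — Parallel with input shunt Z1: Z_in = Z1 || (Z2 + Z3) = 126.9 Ω = 126.9∠0.0° Ω.
Step 5 — Power factor: PF = cos(φ) = Re(Z)/|Z| = 126.9/126.9 = 1.
Step 6 — Type: Im(Z) = 0 ⇒ unity (phase φ = 0.0°).

PF = 1 (unity, φ = 0.0°)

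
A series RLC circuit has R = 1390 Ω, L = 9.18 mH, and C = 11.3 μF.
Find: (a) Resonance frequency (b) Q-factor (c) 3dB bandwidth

Step 1 — Resonance: ω₀ = 1/√(LC) = 1/√(0.00918·1.13e-05) = 3105 rad/s.
Step 2 — f₀ = ω₀/(2π) = 494.2 Hz.
Step 3 — Series Q: Q = ω₀L/R = 3105·0.00918/1390 = 0.02051.
Step 4 — Bandwidth: Δω = ω₀/Q = 1.514e+05 rad/s; BW = Δω/(2π) = 2.41e+04 Hz.

(a) f₀ = 494.2 Hz  (b) Q = 0.02051  (c) BW = 2.41e+04 Hz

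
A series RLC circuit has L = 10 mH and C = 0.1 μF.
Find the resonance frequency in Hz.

Step 1 — Resonance condition Im(Z)=0 gives ω₀ = 1/√(LC).
Step 2 — ω₀ = 1/√(0.01·1e-07) = 3.162e+04 rad/s.
Step 3 — f₀ = ω₀/(2π) = 5033 Hz.

f₀ = 5033 Hz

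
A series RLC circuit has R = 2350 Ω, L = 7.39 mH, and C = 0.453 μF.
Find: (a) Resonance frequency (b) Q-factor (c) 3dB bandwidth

Step 1 — Resonance condition Im(Z)=0 gives ω₀ = 1/√(LC).
Step 2 — ω₀ = 1/√(0.00739·4.53e-07) = 1.728e+04 rad/s.
Step 3 — f₀ = ω₀/(2π) = 2751 Hz.
Step 4 — Series Q: Q = ω₀L/R = 1.728e+04·0.00739/2350 = 0.05435.
Step 5 — 3dB bandwidth: Δω = ω₀/Q = 3.18e+05 rad/s; BW = Δω/(2π) = 5.061e+04 Hz.

(a) f₀ = 2751 Hz  (b) Q = 0.05435  (c) BW = 5.061e+04 Hz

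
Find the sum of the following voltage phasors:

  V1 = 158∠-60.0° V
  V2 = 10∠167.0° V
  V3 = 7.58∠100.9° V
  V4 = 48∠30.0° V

Step 1 — Convert each phasor to rectangular form:
  V1 = 158·(cos(-60.0°) + j·sin(-60.0°)) = 79 - j136.8 V
  V2 = 10·(cos(167.0°) + j·sin(167.0°)) = -9.744 + j2.25 V
  V3 = 7.58·(cos(100.9°) + j·sin(100.9°)) = -1.433 + j7.443 V
  V4 = 48·(cos(30.0°) + j·sin(30.0°)) = 41.57 + j24 V
Step 2 — Sum components: V_total = 109.4 - j103.1 V.
Step 3 — Convert to polar: |V_total| = 150.3 V, ∠V_total = -43.3°.

V_total = 150.3∠-43.3° V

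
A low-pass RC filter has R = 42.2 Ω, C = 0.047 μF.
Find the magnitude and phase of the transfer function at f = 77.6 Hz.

Step 1 — Angular frequency: ω = 2π·77.6 = 487.6 rad/s.
Step 2 — Transfer function: H(jω) = 1/(1 + jωRC).
Step 3 — Denominator: 1 + jωRC = 1 + j·487.6·42.2·4.7e-08 = 1 + j0.0009671.
Step 4 — H = 1 - j0.0009671.
Step 5 — Magnitude: |H| = 1 (-0.0 dB); phase: φ = -0.1°.

|H| = 1 (-0.0 dB), φ = -0.1°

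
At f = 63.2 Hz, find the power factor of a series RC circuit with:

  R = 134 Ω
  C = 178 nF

Step 1 — Angular frequency: ω = 2π·f = 2π·63.2 = 397.1 rad/s.
Step 2 — Component impedances:
  R: Z = R = 134 Ω
  C: Z = 1/(jωC) = -j/(ω·C) = 0 - j1.415e+04 Ω
Step 3 — Series combination: Z_total = R + C = 134 - j1.415e+04 Ω = 1.415e+04∠-89.5° Ω.
Step 4 — Power factor: PF = cos(φ) = Re(Z)/|Z| = 134/14148 = 0.009471.
Step 5 — Type: Im(Z) = -1.415e+04 ⇒ leading (phase φ = -89.5°).

PF = 0.009471 (leading, φ = -89.5°)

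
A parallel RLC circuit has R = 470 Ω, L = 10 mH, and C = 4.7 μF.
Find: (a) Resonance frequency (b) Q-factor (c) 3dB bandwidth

Step 1 — Resonance: ω₀ = 1/√(LC) = 1/√(0.01·4.7e-06) = 4613 rad/s.
Step 2 — f₀ = ω₀/(2π) = 734.1 Hz.
Step 3 — Parallel Q: Q = R/(ω₀L) = 470/(4613·0.01) = 10.19.
Step 4 — Bandwidth: Δω = ω₀/Q = 452.7 rad/s; BW = Δω/(2π) = 72.05 Hz.

(a) f₀ = 734.1 Hz  (b) Q = 10.19  (c) BW = 72.05 Hz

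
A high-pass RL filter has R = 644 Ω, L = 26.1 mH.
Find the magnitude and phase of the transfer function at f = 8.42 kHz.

Step 1 — Angular frequency: ω = 2π·8420 = 5.29e+04 rad/s.
Step 2 — Transfer function: H(jω) = jωL/(R + jωL).
Step 3 — Numerator jωL = j·1381; denominator R + jωL = 644 + j1381.
Step 4 — H = 0.8213 + j0.3831.
Step 5 — Magnitude: |H| = 0.9063 (-0.9 dB); phase: φ = 25.0°.

|H| = 0.9063 (-0.9 dB), φ = 25.0°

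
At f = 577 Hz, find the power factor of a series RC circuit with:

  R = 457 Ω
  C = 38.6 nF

Step 1 — Angular frequency: ω = 2π·f = 2π·577 = 3625 rad/s.
Step 2 — Component impedances:
  R: Z = R = 457 Ω
  C: Z = 1/(jωC) = -j/(ω·C) = 0 - j7146 Ω
Step 3 — Series combination: Z_total = R + C = 457 - j7146 Ω = 7160∠-86.3° Ω.
Step 4 — Power factor: PF = cos(φ) = Re(Z)/|Z| = 457/7160.5 = 0.06382.
Step 5 — Type: Im(Z) = -7146 ⇒ leading (phase φ = -86.3°).

PF = 0.06382 (leading, φ = -86.3°)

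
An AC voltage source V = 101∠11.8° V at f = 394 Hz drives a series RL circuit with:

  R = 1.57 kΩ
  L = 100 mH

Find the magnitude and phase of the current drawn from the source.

Step 1 — Angular frequency: ω = 2π·f = 2π·394 = 2476 rad/s.
Step 2 — Component impedances:
  R: Z = R = 1570 Ω
  L: Z = jωL = j·2476·0.1 = 0 + j247.6 Ω
Step 3 — Series combination: Z_total = R + L = 1570 + j247.6 Ω = 1589∠9.0° Ω.
Step 4 — Source phasor: V = 101∠11.8° V = 98.87 + j20.65 V.
Step 5 — Ohm's law: I = V / Z_total = (98.87 + j20.65) / (1570 + j247.6) = 0.06347 + j0.003148 A.
Step 6 — Convert to polar: |I| = 0.06355 A, ∠I = 2.8°.

I = 0.06355∠2.8° A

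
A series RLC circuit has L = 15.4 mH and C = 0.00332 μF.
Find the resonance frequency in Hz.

Step 1 — Resonance condition Im(Z)=0 gives ω₀ = 1/√(LC).
Step 2 — ω₀ = 1/√(0.0154·3.32e-09) = 1.399e+05 rad/s.
Step 3 — f₀ = ω₀/(2π) = 2.226e+04 Hz.

f₀ = 2.226e+04 Hz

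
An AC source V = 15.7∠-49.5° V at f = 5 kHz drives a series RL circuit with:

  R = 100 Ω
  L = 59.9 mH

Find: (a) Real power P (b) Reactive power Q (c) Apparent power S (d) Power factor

Step 1 — Angular frequency: ω = 2π·f = 2π·5000 = 3.142e+04 rad/s.
Step 2 — Component impedances:
  R: Z = R = 100 Ω
  L: Z = jωL = j·3.142e+04·0.0599 = 0 + j1882 Ω
Step 3 — Series combination: Z_total = R + L = 100 + j1882 Ω = 1884∠87.0° Ω.
Step 4 — Source phasor: V = 15.7∠-49.5° V = 10.2 - j11.94 V.
Step 5 — Current: I = V / Z = -0.006039 - j0.005739 A = 0.008331∠-136.5° A.
Step 6 — Complex power: S = V·I* = 0.006941 + j0.1306 VA.
Step 7 — Real power: P = Re(S) = 0.006941 W.
Step 8 — Reactive power: Q = Im(S) = 0.1306 VAR.
Step 9 — Apparent power: |S| = 0.1308 VA.
Step 10 — Power factor: PF = P/|S| = 0.05307 (lagging).

(a) P = 0.006941 W  (b) Q = 0.1306 VAR  (c) S = 0.1308 VA  (d) PF = 0.05307 (lagging)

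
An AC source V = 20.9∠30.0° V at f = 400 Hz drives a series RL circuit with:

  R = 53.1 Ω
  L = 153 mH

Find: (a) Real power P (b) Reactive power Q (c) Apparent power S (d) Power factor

Step 1 — Angular frequency: ω = 2π·f = 2π·400 = 2513 rad/s.
Step 2 — Component impedances:
  R: Z = R = 53.1 Ω
  L: Z = jωL = j·2513·0.153 = 0 + j384.5 Ω
Step 3 — Series combination: Z_total = R + L = 53.1 + j384.5 Ω = 388.2∠82.1° Ω.
Step 4 — Source phasor: V = 20.9∠30.0° V = 18.1 + j10.45 V.
Step 5 — Current: I = V / Z = 0.03305 - j0.04251 A = 0.05384∠-52.1° A.
Step 6 — Complex power: S = V·I* = 0.1539 + j1.115 VA.
Step 7 — Real power: P = Re(S) = 0.1539 W.
Step 8 — Reactive power: Q = Im(S) = 1.115 VAR.
Step 9 — Apparent power: |S| = 1.125 VA.
Step 10 — Power factor: PF = P/|S| = 0.1368 (lagging).

(a) P = 0.1539 W  (b) Q = 1.115 VAR  (c) S = 1.125 VA  (d) PF = 0.1368 (lagging)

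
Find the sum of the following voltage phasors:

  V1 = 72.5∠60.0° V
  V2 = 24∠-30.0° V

Step 1 — Convert each phasor to rectangular form:
  V1 = 72.5·(cos(60.0°) + j·sin(60.0°)) = 36.25 + j62.79 V
  V2 = 24·(cos(-30.0°) + j·sin(-30.0°)) = 20.78 - j12 V
Step 2 — Sum components: V_total = 57.03 + j50.79 V.
Step 3 — Convert to polar: |V_total| = 76.37 V, ∠V_total = 41.7°.

V_total = 76.37∠41.7° V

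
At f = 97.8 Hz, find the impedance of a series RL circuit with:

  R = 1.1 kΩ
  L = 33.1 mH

Step 1 — Angular frequency: ω = 2π·f = 2π·97.8 = 614.5 rad/s.
Step 2 — Component impedances:
  R: Z = R = 1100 Ω
  L: Z = jωL = j·614.5·0.0331 = 0 + j20.34 Ω
Step 3 — Series combination: Z_total = R + L = 1100 + j20.34 Ω = 1100∠1.1° Ω.

Z = 1100 + j20.34 Ω = 1100∠1.1° Ω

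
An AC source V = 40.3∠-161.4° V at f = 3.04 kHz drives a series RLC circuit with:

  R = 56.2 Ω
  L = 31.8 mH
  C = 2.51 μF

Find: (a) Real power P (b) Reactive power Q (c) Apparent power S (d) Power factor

Step 1 — Angular frequency: ω = 2π·f = 2π·3040 = 1.91e+04 rad/s.
Step 2 — Component impedances:
  R: Z = R = 56.2 Ω
  L: Z = jωL = j·1.91e+04·0.0318 = 0 + j607.4 Ω
  C: Z = 1/(jωC) = -j/(ω·C) = 0 - j20.86 Ω
Step 3 — Series combination: Z_total = R + L + C = 56.2 + j586.6 Ω = 589.2∠84.5° Ω.
Step 4 — Source phasor: V = 40.3∠-161.4° V = -38.2 - j12.85 V.
Step 5 — Current: I = V / Z = -0.0279 + j0.06245 A = 0.06839∠114.1° A.
Step 6 — Complex power: S = V·I* = 0.2629 + j2.744 VA.
Step 7 — Real power: P = Re(S) = 0.2629 W.
Step 8 — Reactive power: Q = Im(S) = 2.744 VAR.
Step 9 — Apparent power: |S| = 2.756 VA.
Step 10 — Power factor: PF = P/|S| = 0.09538 (lagging).

(a) P = 0.2629 W  (b) Q = 2.744 VAR  (c) S = 2.756 VA  (d) PF = 0.09538 (lagging)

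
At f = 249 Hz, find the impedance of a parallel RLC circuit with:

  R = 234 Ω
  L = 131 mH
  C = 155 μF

Step 1 — Angular frequency: ω = 2π·f = 2π·249 = 1565 rad/s.
Step 2 — Component impedances:
  R: Z = R = 234 Ω
  L: Z = jωL = j·1565·0.131 = 0 + j205 Ω
  C: Z = 1/(jωC) = -j/(ω·C) = 0 - j4.124 Ω
Step 3 — Parallel combination: 1/Z_total = 1/R + 1/L + 1/C; Z_total = 0.07566 - j4.207 Ω = 4.208∠-89.0° Ω.

Z = 0.07566 - j4.207 Ω = 4.208∠-89.0° Ω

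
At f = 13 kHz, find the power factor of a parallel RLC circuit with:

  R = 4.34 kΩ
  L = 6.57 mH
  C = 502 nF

Step 1 — Angular frequency: ω = 2π·f = 2π·1.3e+04 = 8.168e+04 rad/s.
Step 2 — Component impedances:
  R: Z = R = 4340 Ω
  L: Z = jωL = j·8.168e+04·0.00657 = 0 + j536.6 Ω
  C: Z = 1/(jωC) = -j/(ω·C) = 0 - j24.39 Ω
Step 3 — Parallel combination: 1/Z_total = 1/R + 1/L + 1/C; Z_total = 0.1504 - j25.55 Ω = 25.55∠-89.7° Ω.
Step 4 — Power factor: PF = cos(φ) = Re(Z)/|Z| = 0.1504/25.548 = 0.005887.
Step 5 — Type: Im(Z) = -25.55 ⇒ leading (phase φ = -89.7°).

PF = 0.005887 (leading, φ = -89.7°)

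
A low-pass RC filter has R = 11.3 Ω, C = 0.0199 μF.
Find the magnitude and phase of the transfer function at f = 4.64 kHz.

Step 1 — Angular frequency: ω = 2π·4640 = 2.915e+04 rad/s.
Step 2 — Transfer function: H(jω) = 1/(1 + jωRC).
Step 3 — Denominator: 1 + jωRC = 1 + j·2.915e+04·11.3·1.99e-08 = 1 + j0.006556.
Step 4 — H = 1 - j0.006556.
Step 5 — Magnitude: |H| = 1 (-0.0 dB); phase: φ = -0.4°.

|H| = 1 (-0.0 dB), φ = -0.4°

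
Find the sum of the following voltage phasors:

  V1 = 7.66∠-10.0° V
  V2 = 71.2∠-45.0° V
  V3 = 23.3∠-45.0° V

Step 1 — Convert each phasor to rectangular form:
  V1 = 7.66·(cos(-10.0°) + j·sin(-10.0°)) = 7.544 - j1.33 V
  V2 = 71.2·(cos(-45.0°) + j·sin(-45.0°)) = 50.35 - j50.35 V
  V3 = 23.3·(cos(-45.0°) + j·sin(-45.0°)) = 16.48 - j16.48 V
Step 2 — Sum components: V_total = 74.37 - j68.15 V.
Step 3 — Convert to polar: |V_total| = 100.9 V, ∠V_total = -42.5°.

V_total = 100.9∠-42.5° V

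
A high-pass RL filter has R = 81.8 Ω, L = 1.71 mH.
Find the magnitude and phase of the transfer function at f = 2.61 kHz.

Step 1 — Angular frequency: ω = 2π·2610 = 1.64e+04 rad/s.
Step 2 — Transfer function: H(jω) = jωL/(R + jωL).
Step 3 — Numerator jωL = j·28.04; denominator R + jωL = 81.8 + j28.04.
Step 4 — H = 0.1052 + j0.3068.
Step 5 — Magnitude: |H| = 0.3243 (-9.8 dB); phase: φ = 71.1°.

|H| = 0.3243 (-9.8 dB), φ = 71.1°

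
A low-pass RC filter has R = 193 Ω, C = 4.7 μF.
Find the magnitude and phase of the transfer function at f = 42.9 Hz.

Step 1 — Angular frequency: ω = 2π·42.9 = 269.5 rad/s.
Step 2 — Transfer function: H(jω) = 1/(1 + jωRC).
Step 3 — Denominator: 1 + jωRC = 1 + j·269.5·193·4.7e-06 = 1 + j0.2445.
Step 4 — H = 0.9436 - j0.2307.
Step 5 — Magnitude: |H| = 0.9714 (-0.3 dB); phase: φ = -13.7°.

|H| = 0.9714 (-0.3 dB), φ = -13.7°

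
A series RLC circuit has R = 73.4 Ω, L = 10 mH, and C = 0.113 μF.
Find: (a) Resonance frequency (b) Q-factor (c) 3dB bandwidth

Step 1 — Resonance: ω₀ = 1/√(LC) = 1/√(0.01·1.13e-07) = 2.975e+04 rad/s.
Step 2 — f₀ = ω₀/(2π) = 4735 Hz.
Step 3 — Series Q: Q = ω₀L/R = 2.975e+04·0.01/73.4 = 4.053.
Step 4 — Bandwidth: Δω = ω₀/Q = 7340 rad/s; BW = Δω/(2π) = 1168 Hz.

(a) f₀ = 4735 Hz  (b) Q = 4.053  (c) BW = 1168 Hz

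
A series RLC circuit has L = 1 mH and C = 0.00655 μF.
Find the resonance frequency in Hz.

Step 1 — Resonance condition Im(Z)=0 gives ω₀ = 1/√(LC).
Step 2 — ω₀ = 1/√(0.001·6.55e-09) = 3.907e+05 rad/s.
Step 3 — f₀ = ω₀/(2π) = 6.219e+04 Hz.

f₀ = 6.219e+04 Hz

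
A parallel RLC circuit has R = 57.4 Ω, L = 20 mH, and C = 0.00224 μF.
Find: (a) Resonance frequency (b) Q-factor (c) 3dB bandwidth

Step 1 — Resonance: ω₀ = 1/√(LC) = 1/√(0.02·2.24e-09) = 1.494e+05 rad/s.
Step 2 — f₀ = ω₀/(2π) = 2.378e+04 Hz.
Step 3 — Parallel Q: Q = R/(ω₀L) = 57.4/(1.494e+05·0.02) = 0.01921.
Step 4 — Bandwidth: Δω = ω₀/Q = 7.778e+06 rad/s; BW = Δω/(2π) = 1.238e+06 Hz.

(a) f₀ = 2.378e+04 Hz  (b) Q = 0.01921  (c) BW = 1.238e+06 Hz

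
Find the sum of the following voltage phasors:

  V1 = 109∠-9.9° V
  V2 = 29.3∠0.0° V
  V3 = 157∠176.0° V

Step 1 — Convert each phasor to rectangular form:
  V1 = 109·(cos(-9.9°) + j·sin(-9.9°)) = 107.4 - j18.74 V
  V2 = 29.3·(cos(0.0°) + j·sin(0.0°)) = 29.3 V
  V3 = 157·(cos(176.0°) + j·sin(176.0°)) = -156.6 + j10.95 V
Step 2 — Sum components: V_total = -19.94 - j7.789 V.
Step 3 — Convert to polar: |V_total| = 21.41 V, ∠V_total = -158.7°.

V_total = 21.41∠-158.7° V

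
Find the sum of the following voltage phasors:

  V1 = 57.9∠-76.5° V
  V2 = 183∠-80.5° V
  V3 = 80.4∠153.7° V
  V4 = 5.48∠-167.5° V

Step 1 — Convert each phasor to rectangular form:
  V1 = 57.9·(cos(-76.5°) + j·sin(-76.5°)) = 13.52 - j56.3 V
  V2 = 183·(cos(-80.5°) + j·sin(-80.5°)) = 30.2 - j180.5 V
  V3 = 80.4·(cos(153.7°) + j·sin(153.7°)) = -72.08 + j35.62 V
  V4 = 5.48·(cos(-167.5°) + j·sin(-167.5°)) = -5.35 - j1.186 V
Step 2 — Sum components: V_total = -33.71 - j202.4 V.
Step 3 — Convert to polar: |V_total| = 205.1 V, ∠V_total = -99.5°.

V_total = 205.1∠-99.5° V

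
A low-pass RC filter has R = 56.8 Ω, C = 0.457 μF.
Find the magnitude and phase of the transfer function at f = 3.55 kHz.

Step 1 — Angular frequency: ω = 2π·3550 = 2.231e+04 rad/s.
Step 2 — Transfer function: H(jω) = 1/(1 + jωRC).
Step 3 — Denominator: 1 + jωRC = 1 + j·2.231e+04·56.8·4.57e-07 = 1 + j0.579.
Step 4 — H = 0.7489 - j0.4336.
Step 5 — Magnitude: |H| = 0.8654 (-1.3 dB); phase: φ = -30.1°.

|H| = 0.8654 (-1.3 dB), φ = -30.1°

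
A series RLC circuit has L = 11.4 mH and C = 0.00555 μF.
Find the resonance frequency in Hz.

Step 1 — Resonance condition Im(Z)=0 gives ω₀ = 1/√(LC).
Step 2 — ω₀ = 1/√(0.0114·5.55e-09) = 1.257e+05 rad/s.
Step 3 — f₀ = ω₀/(2π) = 2.001e+04 Hz.

f₀ = 2.001e+04 Hz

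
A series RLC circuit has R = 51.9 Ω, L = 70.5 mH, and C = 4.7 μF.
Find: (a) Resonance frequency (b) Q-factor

Step 1 — Resonance condition Im(Z)=0 gives ω₀ = 1/√(LC).
Step 2 — ω₀ = 1/√(0.0705·4.7e-06) = 1737 rad/s.
Step 3 — f₀ = ω₀/(2π) = 276.5 Hz.
Step 4 — Series Q: Q = ω₀L/R = 1737·0.0705/51.9 = 2.36.

(a) f₀ = 276.5 Hz  (b) Q = 2.36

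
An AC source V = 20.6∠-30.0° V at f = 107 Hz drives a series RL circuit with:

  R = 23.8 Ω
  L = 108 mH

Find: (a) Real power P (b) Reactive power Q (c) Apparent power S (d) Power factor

Step 1 — Angular frequency: ω = 2π·f = 2π·107 = 672.3 rad/s.
Step 2 — Component impedances:
  R: Z = R = 23.8 Ω
  L: Z = jωL = j·672.3·0.108 = 0 + j72.61 Ω
Step 3 — Series combination: Z_total = R + L = 23.8 + j72.61 Ω = 76.41∠71.9° Ω.
Step 4 — Source phasor: V = 20.6∠-30.0° V = 17.84 - j10.3 V.
Step 5 — Current: I = V / Z = -0.05537 - j0.2639 A = 0.2696∠-101.9° A.
Step 6 — Complex power: S = V·I* = 1.73 + j5.277 VA.
Step 7 — Real power: P = Re(S) = 1.73 W.
Step 8 — Reactive power: Q = Im(S) = 5.277 VAR.
Step 9 — Apparent power: |S| = 5.554 VA.
Step 10 — Power factor: PF = P/|S| = 0.3115 (lagging).

(a) P = 1.73 W  (b) Q = 5.277 VAR  (c) S = 5.554 VA  (d) PF = 0.3115 (lagging)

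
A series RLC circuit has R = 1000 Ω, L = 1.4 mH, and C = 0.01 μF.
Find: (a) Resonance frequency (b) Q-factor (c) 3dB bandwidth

Step 1 — Resonance: ω₀ = 1/√(LC) = 1/√(0.0014·1e-08) = 2.673e+05 rad/s.
Step 2 — f₀ = ω₀/(2π) = 4.254e+04 Hz.
Step 3 — Series Q: Q = ω₀L/R = 2.673e+05·0.0014/1000 = 0.3742.
Step 4 — Bandwidth: Δω = ω₀/Q = 7.143e+05 rad/s; BW = Δω/(2π) = 1.137e+05 Hz.

(a) f₀ = 4.254e+04 Hz  (b) Q = 0.3742  (c) BW = 1.137e+05 Hz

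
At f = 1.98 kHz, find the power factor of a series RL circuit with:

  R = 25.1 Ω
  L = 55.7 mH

Step 1 — Angular frequency: ω = 2π·f = 2π·1980 = 1.244e+04 rad/s.
Step 2 — Component impedances:
  R: Z = R = 25.1 Ω
  L: Z = jωL = j·1.244e+04·0.0557 = 0 + j692.9 Ω
Step 3 — Series combination: Z_total = R + L = 25.1 + j692.9 Ω = 693.4∠87.9° Ω.
Step 4 — Power factor: PF = cos(φ) = Re(Z)/|Z| = 25.1/693.4 = 0.0362.
Step 5 — Type: Im(Z) = 692.9 ⇒ lagging (phase φ = 87.9°).

PF = 0.0362 (lagging, φ = 87.9°)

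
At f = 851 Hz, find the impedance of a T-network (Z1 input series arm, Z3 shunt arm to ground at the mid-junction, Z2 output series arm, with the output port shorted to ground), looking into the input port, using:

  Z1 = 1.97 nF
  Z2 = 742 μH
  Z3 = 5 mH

Step 1 — Angular frequency: ω = 2π·f = 2π·851 = 5347 rad/s.
Step 2 — Component impedances:
  Z1: Z = 1/(jωC) = -j/(ω·C) = 0 - j9.493e+04 Ω
  Z2: Z = jωL = j·5347·0.000742 = 0 + j3.967 Ω
  Z3: Z = jωL = j·5347·0.005 = 0 + j26.73 Ω
Step 3 — With the output port shorted to ground, the output series arm Z2 runs from the junction to ground; the shunt arm Z3 also runs from the junction to ground. They appear in parallel: Z3 || Z2 = 0 + j3.455 Ω.
Step 4 — Series with input arm Z1: Z_in = Z1 + (Z3 || Z2) = 0 - j9.493e+04 Ω = 9.493e+04∠-90.0° Ω.

Z = 0 - j9.493e+04 Ω = 9.493e+04∠-90.0° Ω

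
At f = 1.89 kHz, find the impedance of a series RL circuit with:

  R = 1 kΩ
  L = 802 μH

Step 1 — Angular frequency: ω = 2π·f = 2π·1890 = 1.188e+04 rad/s.
Step 2 — Component impedances:
  R: Z = R = 1000 Ω
  L: Z = jωL = j·1.188e+04·0.000802 = 0 + j9.524 Ω
Step 3 — Series combination: Z_total = R + L = 1000 + j9.524 Ω = 1000∠0.5° Ω.

Z = 1000 + j9.524 Ω = 1000∠0.5° Ω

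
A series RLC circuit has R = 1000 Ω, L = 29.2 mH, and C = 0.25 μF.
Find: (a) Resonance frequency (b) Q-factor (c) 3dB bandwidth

Step 1 — Resonance: ω₀ = 1/√(LC) = 1/√(0.0292·2.5e-07) = 1.17e+04 rad/s.
Step 2 — f₀ = ω₀/(2π) = 1863 Hz.
Step 3 — Series Q: Q = ω₀L/R = 1.17e+04·0.0292/1000 = 0.3418.
Step 4 — Bandwidth: Δω = ω₀/Q = 3.425e+04 rad/s; BW = Δω/(2π) = 5451 Hz.

(a) f₀ = 1863 Hz  (b) Q = 0.3418  (c) BW = 5451 Hz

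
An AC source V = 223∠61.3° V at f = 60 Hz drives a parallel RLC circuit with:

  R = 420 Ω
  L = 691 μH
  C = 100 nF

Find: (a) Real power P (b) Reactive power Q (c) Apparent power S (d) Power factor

Step 1 — Angular frequency: ω = 2π·f = 2π·60 = 377 rad/s.
Step 2 — Component impedances:
  R: Z = R = 420 Ω
  L: Z = jωL = j·377·0.000691 = 0 + j0.2605 Ω
  C: Z = 1/(jωC) = -j/(ω·C) = 0 - j2.653e+04 Ω
Step 3 — Parallel combination: 1/Z_total = 1/R + 1/L + 1/C; Z_total = 0.0001616 + j0.2605 Ω = 0.2605∠90.0° Ω.
Step 4 — Source phasor: V = 223∠61.3° V = 107.1 + j195.6 V.
Step 5 — Current: I = V / Z = 751.1 - j410.6 A = 856∠-28.7° A.
Step 6 — Complex power: S = V·I* = 118.4 + j1.909e+05 VA.
Step 7 — Real power: P = Re(S) = 118.4 W.
Step 8 — Reactive power: Q = Im(S) = 1.909e+05 VAR.
Step 9 — Apparent power: |S| = 1.909e+05 VA.
Step 10 — Power factor: PF = P/|S| = 0.0006202 (lagging).

(a) P = 118.4 W  (b) Q = 1.909e+05 VAR  (c) S = 1.909e+05 VA  (d) PF = 0.0006202 (lagging)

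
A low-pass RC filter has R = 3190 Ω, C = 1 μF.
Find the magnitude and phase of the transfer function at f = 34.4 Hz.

Step 1 — Angular frequency: ω = 2π·34.4 = 216.1 rad/s.
Step 2 — Transfer function: H(jω) = 1/(1 + jωRC).
Step 3 — Denominator: 1 + jωRC = 1 + j·216.1·3190·1e-06 = 1 + j0.6895.
Step 4 — H = 0.6778 - j0.4673.
Step 5 — Magnitude: |H| = 0.8233 (-1.7 dB); phase: φ = -34.6°.

|H| = 0.8233 (-1.7 dB), φ = -34.6°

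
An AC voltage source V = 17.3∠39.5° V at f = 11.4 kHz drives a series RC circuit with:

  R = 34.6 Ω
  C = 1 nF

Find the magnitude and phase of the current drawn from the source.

Step 1 — Angular frequency: ω = 2π·f = 2π·1.14e+04 = 7.163e+04 rad/s.
Step 2 — Component impedances:
  R: Z = R = 34.6 Ω
  C: Z = 1/(jωC) = -j/(ω·C) = 0 - j1.396e+04 Ω
Step 3 — Series combination: Z_total = R + C = 34.6 - j1.396e+04 Ω = 1.396e+04∠-89.9° Ω.
Step 4 — Source phasor: V = 17.3∠39.5° V = 13.35 + j11 V.
Step 5 — Ohm's law: I = V / Z_total = (13.35 + j11) / (34.6 - j1.396e+04) = -0.0007858 + j0.0009581 A.
Step 6 — Convert to polar: |I| = 0.001239 A, ∠I = 129.4°.

I = 0.001239∠129.4° A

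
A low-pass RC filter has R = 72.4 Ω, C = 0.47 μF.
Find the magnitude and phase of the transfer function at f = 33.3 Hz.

Step 1 — Angular frequency: ω = 2π·33.3 = 209.2 rad/s.
Step 2 — Transfer function: H(jω) = 1/(1 + jωRC).
Step 3 — Denominator: 1 + jωRC = 1 + j·209.2·72.4·4.7e-07 = 1 + j0.00712.
Step 4 — H = 0.9999 - j0.007119.
Step 5 — Magnitude: |H| = 1 (-0.0 dB); phase: φ = -0.4°.

|H| = 1 (-0.0 dB), φ = -0.4°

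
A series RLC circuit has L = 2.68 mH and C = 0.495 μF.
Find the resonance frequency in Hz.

Step 1 — Resonance condition Im(Z)=0 gives ω₀ = 1/√(LC).
Step 2 — ω₀ = 1/√(0.00268·4.95e-07) = 2.746e+04 rad/s.
Step 3 — f₀ = ω₀/(2π) = 4370 Hz.

f₀ = 4370 Hz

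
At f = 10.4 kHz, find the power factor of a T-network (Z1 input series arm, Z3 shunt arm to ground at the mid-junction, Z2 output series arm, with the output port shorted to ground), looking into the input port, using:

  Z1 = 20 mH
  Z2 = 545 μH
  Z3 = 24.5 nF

Step 1 — Angular frequency: ω = 2π·f = 2π·1.04e+04 = 6.535e+04 rad/s.
Step 2 — Component impedances:
  Z1: Z = jωL = j·6.535e+04·0.02 = 0 + j1307 Ω
  Z2: Z = jωL = j·6.535e+04·0.000545 = 0 + j35.61 Ω
  Z3: Z = 1/(jωC) = -j/(ω·C) = 0 - j624.6 Ω
Step 3 — With the output port shorted to ground, the output series arm Z2 runs from the junction to ground; the shunt arm Z3 also runs from the junction to ground. They appear in parallel: Z3 || Z2 = 0 + j37.77 Ω.
Step 4 — Series with input arm Z1: Z_in = Z1 + (Z3 || Z2) = 0 + j1345 Ω = 1345∠90.0° Ω.
Step 5 — Power factor: PF = cos(φ) = Re(Z)/|Z| = 0/1345 = 0.
Step 6 — Type: Im(Z) = 1345 ⇒ lagging (phase φ = 90.0°).

PF = 0 (lagging, φ = 90.0°)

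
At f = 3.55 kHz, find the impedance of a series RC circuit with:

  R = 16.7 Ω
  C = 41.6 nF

Step 1 — Angular frequency: ω = 2π·f = 2π·3550 = 2.231e+04 rad/s.
Step 2 — Component impedances:
  R: Z = R = 16.7 Ω
  C: Z = 1/(jωC) = -j/(ω·C) = 0 - j1078 Ω
Step 3 — Series combination: Z_total = R + C = 16.7 - j1078 Ω = 1078∠-89.1° Ω.

Z = 16.7 - j1078 Ω = 1078∠-89.1° Ω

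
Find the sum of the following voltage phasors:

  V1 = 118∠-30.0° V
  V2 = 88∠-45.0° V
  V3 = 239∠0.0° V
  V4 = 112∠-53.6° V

Step 1 — Convert each phasor to rectangular form:
  V1 = 118·(cos(-30.0°) + j·sin(-30.0°)) = 102.2 - j59 V
  V2 = 88·(cos(-45.0°) + j·sin(-45.0°)) = 62.23 - j62.23 V
  V3 = 239·(cos(0.0°) + j·sin(0.0°)) = 239 V
  V4 = 112·(cos(-53.6°) + j·sin(-53.6°)) = 66.46 - j90.15 V
Step 2 — Sum components: V_total = 469.9 - j211.4 V.
Step 3 — Convert to polar: |V_total| = 515.2 V, ∠V_total = -24.2°.

V_total = 515.2∠-24.2° V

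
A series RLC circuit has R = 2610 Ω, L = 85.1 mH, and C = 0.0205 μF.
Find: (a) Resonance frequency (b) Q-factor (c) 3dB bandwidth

Step 1 — Resonance condition Im(Z)=0 gives ω₀ = 1/√(LC).
Step 2 — ω₀ = 1/√(0.0851·2.05e-08) = 2.394e+04 rad/s.
Step 3 — f₀ = ω₀/(2π) = 3810 Hz.
Step 4 — Series Q: Q = ω₀L/R = 2.394e+04·0.0851/2610 = 0.7806.
Step 5 — 3dB bandwidth: Δω = ω₀/Q = 3.067e+04 rad/s; BW = Δω/(2π) = 4881 Hz.

(a) f₀ = 3810 Hz  (b) Q = 0.7806  (c) BW = 4881 Hz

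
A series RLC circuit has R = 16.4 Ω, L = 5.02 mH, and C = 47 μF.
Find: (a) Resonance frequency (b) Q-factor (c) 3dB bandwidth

Step 1 — Resonance condition Im(Z)=0 gives ω₀ = 1/√(LC).
Step 2 — ω₀ = 1/√(0.00502·4.7e-05) = 2059 rad/s.
Step 3 — f₀ = ω₀/(2π) = 327.7 Hz.
Step 4 — Series Q: Q = ω₀L/R = 2059·0.00502/16.4 = 0.6302.
Step 5 — 3dB bandwidth: Δω = ω₀/Q = 3267 rad/s; BW = Δω/(2π) = 519.9 Hz.

(a) f₀ = 327.7 Hz  (b) Q = 0.6302  (c) BW = 519.9 Hz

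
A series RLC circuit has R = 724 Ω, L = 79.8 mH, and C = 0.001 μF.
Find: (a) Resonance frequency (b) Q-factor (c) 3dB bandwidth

Step 1 — Resonance condition Im(Z)=0 gives ω₀ = 1/√(LC).
Step 2 — ω₀ = 1/√(0.0798·1e-09) = 1.119e+05 rad/s.
Step 3 — f₀ = ω₀/(2π) = 1.782e+04 Hz.
Step 4 — Series Q: Q = ω₀L/R = 1.119e+05·0.0798/724 = 12.34.
Step 5 — 3dB bandwidth: Δω = ω₀/Q = 9073 rad/s; BW = Δω/(2π) = 1444 Hz.

(a) f₀ = 1.782e+04 Hz  (b) Q = 12.34  (c) BW = 1444 Hz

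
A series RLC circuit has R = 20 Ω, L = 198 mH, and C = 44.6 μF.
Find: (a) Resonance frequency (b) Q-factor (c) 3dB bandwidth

Step 1 — Resonance condition Im(Z)=0 gives ω₀ = 1/√(LC).
Step 2 — ω₀ = 1/√(0.198·4.46e-05) = 336.5 rad/s.
Step 3 — f₀ = ω₀/(2π) = 53.56 Hz.
Step 4 — Series Q: Q = ω₀L/R = 336.5·0.198/20 = 3.331.
Step 5 — 3dB bandwidth: Δω = ω₀/Q = 101 rad/s; BW = Δω/(2π) = 16.08 Hz.

(a) f₀ = 53.56 Hz  (b) Q = 3.331  (c) BW = 16.08 Hz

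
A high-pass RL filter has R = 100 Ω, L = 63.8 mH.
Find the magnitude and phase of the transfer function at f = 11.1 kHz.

Step 1 — Angular frequency: ω = 2π·1.11e+04 = 6.974e+04 rad/s.
Step 2 — Transfer function: H(jω) = jωL/(R + jωL).
Step 3 — Numerator jωL = j·4450; denominator R + jωL = 100 + j4450.
Step 4 — H = 0.9995 + j0.02246.
Step 5 — Magnitude: |H| = 0.9997 (-0.0 dB); phase: φ = 1.3°.

|H| = 0.9997 (-0.0 dB), φ = 1.3°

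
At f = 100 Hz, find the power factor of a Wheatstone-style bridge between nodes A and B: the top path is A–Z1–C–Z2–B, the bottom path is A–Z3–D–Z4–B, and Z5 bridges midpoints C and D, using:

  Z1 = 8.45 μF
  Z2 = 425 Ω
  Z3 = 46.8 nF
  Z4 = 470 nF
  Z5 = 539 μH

Step 1 — Angular frequency: ω = 2π·f = 2π·100 = 628.3 rad/s.
Step 2 — Component impedances:
  Z1: Z = 1/(jωC) = -j/(ω·C) = 0 - j188.3 Ω
  Z2: Z = R = 425 Ω
  Z3: Z = 1/(jωC) = -j/(ω·C) = 0 - j3.401e+04 Ω
  Z4: Z = 1/(jωC) = -j/(ω·C) = 0 - j3386 Ω
  Z5: Z = jωL = j·628.3·0.000539 = 0 + j0.3387 Ω
Step 3 — Bridge requires nodal analysis (the Z5 bridge couples midpoints C and D, so the two paths cannot be reduced to a simple series/parallel combination). Setting node B to ground and injecting 1 A at node A, the 3-node admittance system at A, C, D solves to V_A = Z_AB = 418.4 - j239.8 Ω = 482.3∠-29.8° Ω.
Step 4 — Power factor: PF = cos(φ) = Re(Z)/|Z| = 418.41/482.27 = 0.8676.
Step 5 — Type: Im(Z) = -239.8 ⇒ leading (phase φ = -29.8°).

PF = 0.8676 (leading, φ = -29.8°)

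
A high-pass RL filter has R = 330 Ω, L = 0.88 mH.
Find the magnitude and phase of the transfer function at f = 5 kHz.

Step 1 — Angular frequency: ω = 2π·5000 = 3.142e+04 rad/s.
Step 2 — Transfer function: H(jω) = jωL/(R + jωL).
Step 3 — Numerator jωL = j·27.65; denominator R + jωL = 330 + j27.65.
Step 4 — H = 0.006969 + j0.08319.
Step 5 — Magnitude: |H| = 0.08348 (-21.6 dB); phase: φ = 85.2°.

|H| = 0.08348 (-21.6 dB), φ = 85.2°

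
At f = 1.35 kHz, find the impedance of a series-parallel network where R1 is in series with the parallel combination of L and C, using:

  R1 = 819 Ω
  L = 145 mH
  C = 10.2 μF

Step 1 — Angular frequency: ω = 2π·f = 2π·1350 = 8482 rad/s.
Step 2 — Component impedances:
  R1: Z = R = 819 Ω
  L: Z = jωL = j·8482·0.145 = 0 + j1230 Ω
  C: Z = 1/(jωC) = -j/(ω·C) = 0 - j11.56 Ω
Step 3 — Parallel branch: L || C = 1/(1/L + 1/C) = 0 - j11.67 Ω.
Step 4 — Series with R1: Z_total = R1 + (L || C) = 819 - j11.67 Ω = 819.1∠-0.8° Ω.

Z = 819 - j11.67 Ω = 819.1∠-0.8° Ω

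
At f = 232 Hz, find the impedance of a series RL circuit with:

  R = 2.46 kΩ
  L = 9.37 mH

Step 1 — Angular frequency: ω = 2π·f = 2π·232 = 1458 rad/s.
Step 2 — Component impedances:
  R: Z = R = 2460 Ω
  L: Z = jωL = j·1458·0.00937 = 0 + j13.66 Ω
Step 3 — Series combination: Z_total = R + L = 2460 + j13.66 Ω = 2460∠0.3° Ω.

Z = 2460 + j13.66 Ω = 2460∠0.3° Ω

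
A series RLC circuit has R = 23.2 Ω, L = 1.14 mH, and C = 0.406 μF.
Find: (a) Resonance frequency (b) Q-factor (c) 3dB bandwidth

Step 1 — Resonance: ω₀ = 1/√(LC) = 1/√(0.00114·4.06e-07) = 4.648e+04 rad/s.
Step 2 — f₀ = ω₀/(2π) = 7398 Hz.
Step 3 — Series Q: Q = ω₀L/R = 4.648e+04·0.00114/23.2 = 2.284.
Step 4 — Bandwidth: Δω = ω₀/Q = 2.035e+04 rad/s; BW = Δω/(2π) = 3239 Hz.

(a) f₀ = 7398 Hz  (b) Q = 2.284  (c) BW = 3239 Hz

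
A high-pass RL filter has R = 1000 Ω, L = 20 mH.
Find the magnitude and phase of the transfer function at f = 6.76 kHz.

Step 1 — Angular frequency: ω = 2π·6760 = 4.247e+04 rad/s.
Step 2 — Transfer function: H(jω) = jωL/(R + jωL).
Step 3 — Numerator jωL = j·849.5; denominator R + jωL = 1000 + j849.5.
Step 4 — H = 0.4192 + j0.4934.
Step 5 — Magnitude: |H| = 0.6474 (-3.8 dB); phase: φ = 49.7°.

|H| = 0.6474 (-3.8 dB), φ = 49.7°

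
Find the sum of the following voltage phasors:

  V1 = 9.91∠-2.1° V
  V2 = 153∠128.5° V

Step 1 — Convert each phasor to rectangular form:
  V1 = 9.91·(cos(-2.1°) + j·sin(-2.1°)) = 9.903 - j0.3631 V
  V2 = 153·(cos(128.5°) + j·sin(128.5°)) = -95.24 + j119.7 V
Step 2 — Sum components: V_total = -85.34 + j119.4 V.
Step 3 — Convert to polar: |V_total| = 146.7 V, ∠V_total = 125.6°.

V_total = 146.7∠125.6° V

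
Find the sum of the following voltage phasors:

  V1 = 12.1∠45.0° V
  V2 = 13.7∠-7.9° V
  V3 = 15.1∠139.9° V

Step 1 — Convert each phasor to rectangular form:
  V1 = 12.1·(cos(45.0°) + j·sin(45.0°)) = 8.556 + j8.556 V
  V2 = 13.7·(cos(-7.9°) + j·sin(-7.9°)) = 13.57 - j1.883 V
  V3 = 15.1·(cos(139.9°) + j·sin(139.9°)) = -11.55 + j9.726 V
Step 2 — Sum components: V_total = 10.58 + j16.4 V.
Step 3 — Convert to polar: |V_total| = 19.51 V, ∠V_total = 57.2°.

V_total = 19.51∠57.2° V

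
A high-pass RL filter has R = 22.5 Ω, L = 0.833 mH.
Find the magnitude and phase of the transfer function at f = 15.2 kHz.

Step 1 — Angular frequency: ω = 2π·1.52e+04 = 9.55e+04 rad/s.
Step 2 — Transfer function: H(jω) = jωL/(R + jωL).
Step 3 — Numerator jωL = j·79.56; denominator R + jωL = 22.5 + j79.56.
Step 4 — H = 0.9259 + j0.2619.
Step 5 — Magnitude: |H| = 0.9623 (-0.3 dB); phase: φ = 15.8°.

|H| = 0.9623 (-0.3 dB), φ = 15.8°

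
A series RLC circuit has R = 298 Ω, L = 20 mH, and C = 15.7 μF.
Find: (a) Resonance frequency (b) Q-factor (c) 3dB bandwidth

Step 1 — Resonance: ω₀ = 1/√(LC) = 1/√(0.02·1.57e-05) = 1785 rad/s.
Step 2 — f₀ = ω₀/(2π) = 284 Hz.
Step 3 — Series Q: Q = ω₀L/R = 1785·0.02/298 = 0.1198.
Step 4 — Bandwidth: Δω = ω₀/Q = 1.49e+04 rad/s; BW = Δω/(2π) = 2371 Hz.

(a) f₀ = 284 Hz  (b) Q = 0.1198  (c) BW = 2371 Hz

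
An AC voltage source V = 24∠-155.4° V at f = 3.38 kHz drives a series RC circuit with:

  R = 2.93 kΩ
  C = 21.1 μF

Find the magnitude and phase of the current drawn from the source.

Step 1 — Angular frequency: ω = 2π·f = 2π·3380 = 2.124e+04 rad/s.
Step 2 — Component impedances:
  R: Z = R = 2930 Ω
  C: Z = 1/(jωC) = -j/(ω·C) = 0 - j2.232 Ω
Step 3 — Series combination: Z_total = R + C = 2930 - j2.232 Ω = 2930∠-0.0° Ω.
Step 4 — Source phasor: V = 24∠-155.4° V = -21.82 - j9.991 V.
Step 5 — Ohm's law: I = V / Z_total = (-21.82 - j9.991) / (2930 - j2.232) = -0.007445 - j0.003415 A.
Step 6 — Convert to polar: |I| = 0.008191 A, ∠I = -155.4°.

I = 0.008191∠-155.4° A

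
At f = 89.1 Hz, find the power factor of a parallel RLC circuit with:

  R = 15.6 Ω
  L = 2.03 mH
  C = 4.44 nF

Step 1 — Angular frequency: ω = 2π·f = 2π·89.1 = 559.8 rad/s.
Step 2 — Component impedances:
  R: Z = R = 15.6 Ω
  L: Z = jωL = j·559.8·0.00203 = 0 + j1.136 Ω
  C: Z = 1/(jωC) = -j/(ω·C) = 0 - j4.023e+05 Ω
Step 3 — Parallel combination: 1/Z_total = 1/R + 1/L + 1/C; Z_total = 0.08235 + j1.13 Ω = 1.133∠85.8° Ω.
Step 4 — Power factor: PF = cos(φ) = Re(Z)/|Z| = 0.0823543/1.13346 = 0.07266.
Step 5 — Type: Im(Z) = 1.13 ⇒ lagging (phase φ = 85.8°).

PF = 0.07266 (lagging, φ = 85.8°)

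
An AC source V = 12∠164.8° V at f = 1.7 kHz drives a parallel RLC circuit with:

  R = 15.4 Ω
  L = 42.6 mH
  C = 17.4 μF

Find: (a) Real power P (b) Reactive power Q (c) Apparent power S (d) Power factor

Step 1 — Angular frequency: ω = 2π·f = 2π·1700 = 1.068e+04 rad/s.
Step 2 — Component impedances:
  R: Z = R = 15.4 Ω
  L: Z = jωL = j·1.068e+04·0.0426 = 0 + j455 Ω
  C: Z = 1/(jωC) = -j/(ω·C) = 0 - j5.38 Ω
Step 3 — Parallel combination: 1/Z_total = 1/R + 1/L + 1/C; Z_total = 1.711 - j4.84 Ω = 5.133∠-70.5° Ω.
Step 4 — Source phasor: V = 12∠164.8° V = -11.58 + j3.146 V.
Step 5 — Current: I = V / Z = -1.33 - j1.923 A = 2.338∠-124.7° A.
Step 6 — Complex power: S = V·I* = 9.351 - j26.45 VA.
Step 7 — Real power: P = Re(S) = 9.351 W.
Step 8 — Reactive power: Q = Im(S) = -26.45 VAR.
Step 9 — Apparent power: |S| = 28.05 VA.
Step 10 — Power factor: PF = P/|S| = 0.3333 (leading).

(a) P = 9.351 W  (b) Q = -26.45 VAR  (c) S = 28.05 VA  (d) PF = 0.3333 (leading)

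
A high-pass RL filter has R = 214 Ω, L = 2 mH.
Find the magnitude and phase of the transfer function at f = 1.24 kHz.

Step 1 — Angular frequency: ω = 2π·1240 = 7791 rad/s.
Step 2 — Transfer function: H(jω) = jωL/(R + jωL).
Step 3 — Numerator jωL = j·15.58; denominator R + jωL = 214 + j15.58.
Step 4 — H = 0.005274 + j0.07243.
Step 5 — Magnitude: |H| = 0.07262 (-22.8 dB); phase: φ = 85.8°.

|H| = 0.07262 (-22.8 dB), φ = 85.8°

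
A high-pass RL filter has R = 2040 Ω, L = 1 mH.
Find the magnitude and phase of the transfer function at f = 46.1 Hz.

Step 1 — Angular frequency: ω = 2π·46.1 = 289.7 rad/s.
Step 2 — Transfer function: H(jω) = jωL/(R + jωL).
Step 3 — Numerator jωL = j·0.2897; denominator R + jωL = 2040 + j0.2897.
Step 4 — H = 2.016e-08 + j0.000142.
Step 5 — Magnitude: |H| = 0.000142 (-77.0 dB); phase: φ = 90.0°.

|H| = 0.000142 (-77.0 dB), φ = 90.0°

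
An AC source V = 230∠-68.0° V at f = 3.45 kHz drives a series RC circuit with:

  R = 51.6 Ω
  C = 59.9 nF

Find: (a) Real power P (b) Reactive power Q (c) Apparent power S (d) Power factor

Step 1 — Angular frequency: ω = 2π·f = 2π·3450 = 2.168e+04 rad/s.
Step 2 — Component impedances:
  R: Z = R = 51.6 Ω
  C: Z = 1/(jωC) = -j/(ω·C) = 0 - j770.1 Ω
Step 3 — Series combination: Z_total = R + C = 51.6 - j770.1 Ω = 771.9∠-86.2° Ω.
Step 4 — Source phasor: V = 230∠-68.0° V = 86.16 - j213.3 V.
Step 5 — Current: I = V / Z = 0.2831 + j0.0929 A = 0.298∠18.2° A.
Step 6 — Complex power: S = V·I* = 4.582 - j68.38 VA.
Step 7 — Real power: P = Re(S) = 4.582 W.
Step 8 — Reactive power: Q = Im(S) = -68.38 VAR.
Step 9 — Apparent power: |S| = 68.53 VA.
Step 10 — Power factor: PF = P/|S| = 0.06685 (leading).

(a) P = 4.582 W  (b) Q = -68.38 VAR  (c) S = 68.53 VA  (d) PF = 0.06685 (leading)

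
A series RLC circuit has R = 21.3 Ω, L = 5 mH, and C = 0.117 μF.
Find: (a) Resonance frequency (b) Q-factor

Step 1 — Resonance condition Im(Z)=0 gives ω₀ = 1/√(LC).
Step 2 — ω₀ = 1/√(0.005·1.17e-07) = 4.134e+04 rad/s.
Step 3 — f₀ = ω₀/(2π) = 6580 Hz.
Step 4 — Series Q: Q = ω₀L/R = 4.134e+04·0.005/21.3 = 9.705.

(a) f₀ = 6580 Hz  (b) Q = 9.705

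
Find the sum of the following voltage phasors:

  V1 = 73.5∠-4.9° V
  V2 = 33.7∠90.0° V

Step 1 — Convert each phasor to rectangular form:
  V1 = 73.5·(cos(-4.9°) + j·sin(-4.9°)) = 73.23 - j6.278 V
  V2 = 33.7·(cos(90.0°) + j·sin(90.0°)) = 0 + j33.7 V
Step 2 — Sum components: V_total = 73.23 + j27.42 V.
Step 3 — Convert to polar: |V_total| = 78.2 V, ∠V_total = 20.5°.

V_total = 78.2∠20.5° V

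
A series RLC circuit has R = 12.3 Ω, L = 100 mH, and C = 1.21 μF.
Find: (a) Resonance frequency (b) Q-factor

Step 1 — Resonance condition Im(Z)=0 gives ω₀ = 1/√(LC).
Step 2 — ω₀ = 1/√(0.1·1.21e-06) = 2875 rad/s.
Step 3 — f₀ = ω₀/(2π) = 457.5 Hz.
Step 4 — Series Q: Q = ω₀L/R = 2875·0.1/12.3 = 23.37.

(a) f₀ = 457.5 Hz  (b) Q = 23.37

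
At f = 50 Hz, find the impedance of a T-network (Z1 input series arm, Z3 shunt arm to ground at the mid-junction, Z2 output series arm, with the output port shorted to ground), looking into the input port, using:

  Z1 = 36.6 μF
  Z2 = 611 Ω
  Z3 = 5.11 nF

Step 1 — Angular frequency: ω = 2π·f = 2π·50 = 314.2 rad/s.
Step 2 — Component impedances:
  Z1: Z = 1/(jωC) = -j/(ω·C) = 0 - j86.97 Ω
  Z2: Z = R = 611 Ω
  Z3: Z = 1/(jωC) = -j/(ω·C) = 0 - j6.229e+05 Ω
Step 3 — With the output port shorted to ground, the output series arm Z2 runs from the junction to ground; the shunt arm Z3 also runs from the junction to ground. They appear in parallel: Z3 || Z2 = 611 - j0.5993 Ω.
Step 4 — Series with input arm Z1: Z_in = Z1 + (Z3 || Z2) = 611 - j87.57 Ω = 617.2∠-8.2° Ω.

Z = 611 - j87.57 Ω = 617.2∠-8.2° Ω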